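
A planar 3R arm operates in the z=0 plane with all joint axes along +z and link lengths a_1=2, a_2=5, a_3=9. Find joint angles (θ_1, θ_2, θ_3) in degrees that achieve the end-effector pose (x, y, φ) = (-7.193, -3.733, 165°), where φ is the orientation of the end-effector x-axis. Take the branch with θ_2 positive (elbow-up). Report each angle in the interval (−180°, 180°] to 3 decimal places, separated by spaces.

-119.989 59.989 -135.000

wrist centre = target − a_3·(cos φ, sin φ) = (1.5003, -6.0624)
cos θ_2 = (39.0033−2²−5²)/(2·2·5) = 0.5002; θ_2 = 59.9889° (elbow-up)
β = atan2(-6.0624,1.5003) = -76.0996°; ψ = atan2(4.3296,4.5008) = 43.8894°
θ_1 = β − ψ = -119.9890°
θ_3 = φ − θ_1 − θ_2 = -135.0000° (wrapped to (-180°,180°])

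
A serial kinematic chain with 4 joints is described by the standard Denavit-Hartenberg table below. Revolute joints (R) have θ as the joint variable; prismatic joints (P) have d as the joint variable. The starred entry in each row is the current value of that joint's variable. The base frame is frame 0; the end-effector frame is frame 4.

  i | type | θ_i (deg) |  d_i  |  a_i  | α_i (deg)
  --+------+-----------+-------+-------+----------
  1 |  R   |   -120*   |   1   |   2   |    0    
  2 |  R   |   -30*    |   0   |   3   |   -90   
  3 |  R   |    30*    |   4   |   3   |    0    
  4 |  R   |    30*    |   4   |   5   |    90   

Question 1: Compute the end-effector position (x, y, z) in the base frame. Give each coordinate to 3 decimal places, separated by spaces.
after link 1: o_1 = (-1.0000, -1.7321, 1.0000)
after link 2: o_2 = (-3.5981, -3.2321, 1.0000)
after link 3: o_3 = (-3.8481, -7.9952, -0.5000)
after link 4: o_4 = (-4.0131, -12.7093, -4.8301)

-4.013 -12.709 -4.830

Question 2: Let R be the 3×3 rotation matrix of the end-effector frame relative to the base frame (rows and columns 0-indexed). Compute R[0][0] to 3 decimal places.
-0.433

End-effector x-axis (col 0 of R) = (-0.4330,-0.2500,-0.8660)
R[0][0] = -0.4330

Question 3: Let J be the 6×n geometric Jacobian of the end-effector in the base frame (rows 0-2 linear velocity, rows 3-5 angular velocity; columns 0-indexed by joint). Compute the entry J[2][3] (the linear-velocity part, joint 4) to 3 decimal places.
-2.500

axis z_3 = (0.5000,-0.8660,0.0000); lever o_n−o_3 = (-0.1651,-4.7141,-4.3301)
cross product → J_v[:, 3] = (3.7500,2.1651,-2.5000)
J_ω[:, 3] = z_3
entry J[2][3] = -2.5000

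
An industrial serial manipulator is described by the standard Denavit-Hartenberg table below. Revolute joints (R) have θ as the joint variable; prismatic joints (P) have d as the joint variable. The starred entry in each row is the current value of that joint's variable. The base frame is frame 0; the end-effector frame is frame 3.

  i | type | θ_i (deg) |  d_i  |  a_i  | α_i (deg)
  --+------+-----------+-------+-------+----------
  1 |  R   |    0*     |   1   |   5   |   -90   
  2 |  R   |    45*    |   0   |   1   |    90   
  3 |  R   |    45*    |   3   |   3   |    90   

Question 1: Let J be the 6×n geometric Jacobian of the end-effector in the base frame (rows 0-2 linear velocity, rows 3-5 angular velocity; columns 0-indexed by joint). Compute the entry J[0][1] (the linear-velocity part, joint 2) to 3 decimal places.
-0.086

axis z_1 = (0.0000,1.0000,0.0000); lever o_n−o_1 = (4.3284,2.1213,-0.0858)
cross product → J_v[:, 1] = (-0.0858,0.0000,-4.3284)
J_ω[:, 1] = z_1
entry J[0][1] = -0.0858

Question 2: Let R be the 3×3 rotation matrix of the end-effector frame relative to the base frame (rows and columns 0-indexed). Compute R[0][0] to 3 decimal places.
End-effector x-axis (col 0 of R) = (0.5000,0.7071,-0.5000)
R[0][0] = 0.5000

0.500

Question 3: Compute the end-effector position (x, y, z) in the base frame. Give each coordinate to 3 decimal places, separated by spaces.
after link 1: o_1 = (5.0000, 0.0000, 1.0000)
after link 2: o_2 = (5.7071, 0.0000, 0.2929)
after link 3: o_3 = (9.3284, 2.1213, 0.9142)

9.328 2.121 0.914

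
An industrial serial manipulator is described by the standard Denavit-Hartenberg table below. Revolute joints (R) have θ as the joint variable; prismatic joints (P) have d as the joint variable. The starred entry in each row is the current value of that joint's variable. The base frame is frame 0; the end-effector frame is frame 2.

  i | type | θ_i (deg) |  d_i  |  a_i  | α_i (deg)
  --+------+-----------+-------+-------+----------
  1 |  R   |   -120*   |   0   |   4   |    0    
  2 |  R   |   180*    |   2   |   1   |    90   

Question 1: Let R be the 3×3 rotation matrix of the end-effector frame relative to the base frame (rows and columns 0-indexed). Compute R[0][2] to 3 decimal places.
0.866

End-effector z-axis (col 2 of R) = (0.8660,-0.5000,0.0000)
R[0][2] = 0.8660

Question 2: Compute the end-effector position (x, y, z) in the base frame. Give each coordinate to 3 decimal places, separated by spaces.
-1.500 -2.598 2.000

after link 1: o_1 = (-2.0000, -3.4641, 0.0000)
after link 2: o_2 = (-1.5000, -2.5981, 2.0000)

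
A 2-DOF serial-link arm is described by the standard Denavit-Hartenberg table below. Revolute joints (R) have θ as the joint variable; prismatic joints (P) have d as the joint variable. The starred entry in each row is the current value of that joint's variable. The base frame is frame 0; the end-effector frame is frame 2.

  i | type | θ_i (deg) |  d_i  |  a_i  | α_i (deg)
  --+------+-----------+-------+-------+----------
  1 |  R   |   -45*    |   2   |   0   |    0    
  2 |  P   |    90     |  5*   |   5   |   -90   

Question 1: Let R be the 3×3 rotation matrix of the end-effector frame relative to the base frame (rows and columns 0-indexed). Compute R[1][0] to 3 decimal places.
0.707

End-effector x-axis (col 0 of R) = (0.7071,0.7071,0.0000)
R[1][0] = 0.7071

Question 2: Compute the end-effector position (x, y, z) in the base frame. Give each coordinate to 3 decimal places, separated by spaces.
after link 1: o_1 = (0.0000, 0.0000, 2.0000)
after link 2: o_2 = (3.5355, 3.5355, 7.0000)

3.536 3.536 7.000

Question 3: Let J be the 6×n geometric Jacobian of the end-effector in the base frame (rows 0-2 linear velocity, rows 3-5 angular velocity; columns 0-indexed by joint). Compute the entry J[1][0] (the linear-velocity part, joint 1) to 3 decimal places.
axis z_0 = ẑ; lever o_n−o_0 = (3.5355,3.5355,7.0000)
cross product → J_v[:, 0] = (-3.5355,3.5355,0.0000)
J_ω[:, 0] = z_0
entry J[1][0] = 3.5355

3.536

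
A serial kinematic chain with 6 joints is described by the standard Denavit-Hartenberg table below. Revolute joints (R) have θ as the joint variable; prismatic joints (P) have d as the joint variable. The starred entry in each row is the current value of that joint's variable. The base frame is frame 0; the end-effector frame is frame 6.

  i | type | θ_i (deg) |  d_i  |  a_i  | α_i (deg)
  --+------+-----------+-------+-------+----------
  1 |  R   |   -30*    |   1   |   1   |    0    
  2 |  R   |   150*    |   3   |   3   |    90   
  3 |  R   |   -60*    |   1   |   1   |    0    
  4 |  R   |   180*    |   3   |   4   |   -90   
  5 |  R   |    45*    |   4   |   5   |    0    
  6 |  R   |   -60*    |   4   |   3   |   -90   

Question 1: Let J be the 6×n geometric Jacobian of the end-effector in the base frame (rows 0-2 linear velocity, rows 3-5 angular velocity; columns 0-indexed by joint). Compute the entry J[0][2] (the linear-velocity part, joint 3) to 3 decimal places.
axis z_2 = (0.8660,0.5000,0.0000); lever o_n−o_2 = (6.8971,-9.4643,4.1695)
cross product → J_v[:, 2] = (2.0847,-3.6109,-11.6449)
J_ω[:, 2] = z_2
entry J[0][2] = 2.0847

2.085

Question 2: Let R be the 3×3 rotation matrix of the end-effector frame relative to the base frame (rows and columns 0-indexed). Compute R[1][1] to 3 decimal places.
0.750

End-effector y-axis (col 1 of R) = (-0.4330,0.7500,0.5000)
R[1][1] = 0.7500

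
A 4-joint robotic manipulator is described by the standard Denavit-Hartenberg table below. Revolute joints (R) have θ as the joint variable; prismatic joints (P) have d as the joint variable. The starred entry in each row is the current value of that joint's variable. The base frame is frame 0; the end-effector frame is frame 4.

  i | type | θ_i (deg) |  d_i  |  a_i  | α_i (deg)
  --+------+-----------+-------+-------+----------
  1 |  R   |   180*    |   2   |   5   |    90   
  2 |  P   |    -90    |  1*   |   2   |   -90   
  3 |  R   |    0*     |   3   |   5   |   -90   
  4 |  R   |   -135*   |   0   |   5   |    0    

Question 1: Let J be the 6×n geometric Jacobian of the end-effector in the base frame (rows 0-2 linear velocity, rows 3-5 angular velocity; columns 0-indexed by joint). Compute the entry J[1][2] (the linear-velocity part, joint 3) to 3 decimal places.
axis z_2 = (-1.0000,0.0000,0.0000); lever o_n−o_2 = (-6.5355,0.0000,-1.4645)
cross product → J_v[:, 2] = (-0.0000,-1.4645,-0.0000)
J_ω[:, 2] = z_2
entry J[1][2] = -1.4645

-1.464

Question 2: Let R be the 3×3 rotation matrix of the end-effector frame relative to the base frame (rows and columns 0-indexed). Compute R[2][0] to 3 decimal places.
0.707

End-effector x-axis (col 0 of R) = (-0.7071,0.0000,0.7071)
R[2][0] = 0.7071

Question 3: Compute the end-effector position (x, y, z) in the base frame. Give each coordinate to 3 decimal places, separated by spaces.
-11.536 1.000 -1.464

after link 1: o_1 = (-5.0000, 0.0000, 2.0000)
after link 2: o_2 = (-5.0000, 1.0000, 0.0000)
after link 3: o_3 = (-8.0000, 1.0000, -5.0000)
after link 4: o_4 = (-11.5355, 1.0000, -1.4645)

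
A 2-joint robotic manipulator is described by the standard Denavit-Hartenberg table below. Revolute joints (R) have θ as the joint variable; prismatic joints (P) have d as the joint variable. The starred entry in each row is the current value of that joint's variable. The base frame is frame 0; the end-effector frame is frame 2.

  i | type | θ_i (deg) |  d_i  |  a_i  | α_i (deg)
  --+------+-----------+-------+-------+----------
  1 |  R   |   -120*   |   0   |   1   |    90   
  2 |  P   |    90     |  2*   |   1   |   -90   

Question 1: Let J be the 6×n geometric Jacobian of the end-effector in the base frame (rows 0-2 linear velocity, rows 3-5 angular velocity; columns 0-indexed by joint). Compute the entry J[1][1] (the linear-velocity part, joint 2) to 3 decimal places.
0.500

prismatic axis z_1 = (-0.8660,0.5000,0.0000)
J_v[:, 1] = z_1; J_ω[:, 1] = (0,0,0)
entry J[1][1] = 0.5000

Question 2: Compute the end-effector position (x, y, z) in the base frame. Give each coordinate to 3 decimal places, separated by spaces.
after link 1: o_1 = (-0.5000, -0.8660, 0.0000)
after link 2: o_2 = (-2.2321, 0.1340, 1.0000)

-2.232 0.134 1.000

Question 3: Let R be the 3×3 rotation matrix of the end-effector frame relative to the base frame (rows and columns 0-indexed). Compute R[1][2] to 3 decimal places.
0.866

End-effector z-axis (col 2 of R) = (0.5000,0.8660,0.0000)
R[1][2] = 0.8660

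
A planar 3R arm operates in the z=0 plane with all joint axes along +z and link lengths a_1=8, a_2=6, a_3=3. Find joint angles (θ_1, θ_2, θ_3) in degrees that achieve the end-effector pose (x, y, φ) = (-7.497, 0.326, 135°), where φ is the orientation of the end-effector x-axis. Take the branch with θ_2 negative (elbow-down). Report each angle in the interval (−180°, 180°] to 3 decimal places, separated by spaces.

wrist centre = target − a_3·(cos φ, sin φ) = (-5.3757, -1.7953)
cos θ_2 = (32.1211−8²−6²)/(2·8·6) = -0.7071; θ_2 = -134.9972° (elbow-down)
β = atan2(-1.7953,-5.3757) = -161.5322°; ψ = atan2(-4.2429,3.7576) = -48.4711°
θ_1 = β − ψ = -113.0610°
θ_3 = φ − θ_1 − θ_2 = 23.0582° (wrapped to (-180°,180°])

-113.061 -134.997 23.058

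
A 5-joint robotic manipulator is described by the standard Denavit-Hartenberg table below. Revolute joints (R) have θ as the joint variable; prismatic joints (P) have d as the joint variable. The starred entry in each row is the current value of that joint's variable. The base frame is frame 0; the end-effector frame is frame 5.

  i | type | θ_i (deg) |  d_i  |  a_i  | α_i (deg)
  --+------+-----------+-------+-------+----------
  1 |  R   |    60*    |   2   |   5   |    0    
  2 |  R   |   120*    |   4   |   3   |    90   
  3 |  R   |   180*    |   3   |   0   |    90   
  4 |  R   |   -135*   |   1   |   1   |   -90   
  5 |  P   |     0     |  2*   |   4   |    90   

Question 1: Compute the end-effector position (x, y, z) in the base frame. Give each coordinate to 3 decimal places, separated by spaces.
after link 1: o_1 = (2.5000, 4.3301, 2.0000)
after link 2: o_2 = (-0.5000, 4.3301, 6.0000)
after link 3: o_3 = (-0.5000, 7.3301, 6.0000)
after link 4: o_4 = (-1.2071, 6.6230, 7.0000)
after link 5: o_5 = (-2.6213, 2.3804, 7.0000)

-2.621 2.380 7.000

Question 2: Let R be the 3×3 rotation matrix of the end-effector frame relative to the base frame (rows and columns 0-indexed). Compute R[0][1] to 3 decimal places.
End-effector y-axis (col 1 of R) = (0.7071,-0.7071,0.0000)
R[0][1] = 0.7071

0.707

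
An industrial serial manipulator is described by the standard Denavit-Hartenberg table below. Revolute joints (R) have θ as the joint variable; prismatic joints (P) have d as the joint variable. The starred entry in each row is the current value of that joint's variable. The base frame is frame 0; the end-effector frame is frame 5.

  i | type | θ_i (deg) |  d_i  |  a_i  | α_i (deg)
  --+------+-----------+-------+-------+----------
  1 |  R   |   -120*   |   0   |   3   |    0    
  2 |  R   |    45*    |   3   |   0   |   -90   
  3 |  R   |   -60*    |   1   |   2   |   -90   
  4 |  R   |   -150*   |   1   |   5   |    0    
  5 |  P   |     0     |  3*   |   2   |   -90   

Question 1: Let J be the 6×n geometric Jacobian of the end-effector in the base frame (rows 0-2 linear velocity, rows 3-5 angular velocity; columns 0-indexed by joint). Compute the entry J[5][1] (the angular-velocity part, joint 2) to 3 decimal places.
axis z_1 = (0.0000,0.0000,1.0000); lever o_n−o_1 = (4.7176,-0.2195,-2.5179)
cross product → J_v[:, 1] = (0.2195,4.7176,-0.0000)
J_ω[:, 1] = z_1
entry J[5][1] = 1.0000

1.000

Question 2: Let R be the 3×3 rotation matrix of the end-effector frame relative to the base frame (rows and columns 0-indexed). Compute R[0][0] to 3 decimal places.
End-effector x-axis (col 0 of R) = (0.3709,0.5477,-0.7500)
R[0][0] = 0.3709

0.371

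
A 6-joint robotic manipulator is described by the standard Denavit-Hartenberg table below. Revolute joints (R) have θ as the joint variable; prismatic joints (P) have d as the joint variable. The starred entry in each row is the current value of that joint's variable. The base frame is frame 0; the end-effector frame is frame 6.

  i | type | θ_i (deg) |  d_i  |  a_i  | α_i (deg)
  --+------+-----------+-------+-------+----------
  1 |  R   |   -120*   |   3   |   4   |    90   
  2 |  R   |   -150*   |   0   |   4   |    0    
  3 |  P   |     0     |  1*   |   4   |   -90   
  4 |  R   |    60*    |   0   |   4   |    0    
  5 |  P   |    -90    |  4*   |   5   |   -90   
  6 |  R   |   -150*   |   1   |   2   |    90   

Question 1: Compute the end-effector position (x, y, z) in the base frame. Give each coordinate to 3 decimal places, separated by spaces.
after link 1: o_1 = (-2.0000, -3.4641, 3.0000)
after link 2: o_2 = (-0.2679, -0.4641, 1.0000)
after link 3: o_3 = (0.5981, 3.0359, -1.0000)
after link 4: o_4 = (4.4641, 2.8038, -2.0000)
after link 5: o_5 = (3.1740, 5.5694, -7.6292)
after link 6: o_6 = (3.9910, 3.5204, -7.9952)

3.991 3.520 -7.995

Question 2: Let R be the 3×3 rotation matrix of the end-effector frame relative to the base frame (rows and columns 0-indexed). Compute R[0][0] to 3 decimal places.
End-effector x-axis (col 0 of R) = (-0.0748,-0.9955,-0.0580)
R[0][0] = -0.0748

-0.075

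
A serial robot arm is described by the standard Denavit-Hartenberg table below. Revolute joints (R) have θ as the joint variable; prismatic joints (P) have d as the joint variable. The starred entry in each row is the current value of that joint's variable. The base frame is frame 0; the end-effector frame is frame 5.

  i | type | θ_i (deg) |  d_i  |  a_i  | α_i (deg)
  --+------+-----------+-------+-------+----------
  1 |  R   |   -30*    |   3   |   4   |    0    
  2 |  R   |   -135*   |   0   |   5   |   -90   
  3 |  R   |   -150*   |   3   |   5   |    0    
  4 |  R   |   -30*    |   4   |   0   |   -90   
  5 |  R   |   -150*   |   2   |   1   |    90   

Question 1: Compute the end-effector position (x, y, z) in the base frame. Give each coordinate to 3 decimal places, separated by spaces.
after link 1: o_1 = (3.4641, -2.0000, 3.0000)
after link 2: o_2 = (-1.3655, -3.2941, 3.0000)
after link 3: o_3 = (3.5935, -5.0712, 5.5000)
after link 4: o_4 = (4.6288, -8.9349, 5.5000)
after link 5: o_5 = (3.9217, -9.6420, 7.5000)

3.922 -9.642 7.500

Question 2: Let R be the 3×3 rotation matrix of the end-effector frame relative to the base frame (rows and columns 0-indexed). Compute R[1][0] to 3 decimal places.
End-effector x-axis (col 0 of R) = (-0.7071,-0.7071,0.0000)
R[1][0] = -0.7071

-0.707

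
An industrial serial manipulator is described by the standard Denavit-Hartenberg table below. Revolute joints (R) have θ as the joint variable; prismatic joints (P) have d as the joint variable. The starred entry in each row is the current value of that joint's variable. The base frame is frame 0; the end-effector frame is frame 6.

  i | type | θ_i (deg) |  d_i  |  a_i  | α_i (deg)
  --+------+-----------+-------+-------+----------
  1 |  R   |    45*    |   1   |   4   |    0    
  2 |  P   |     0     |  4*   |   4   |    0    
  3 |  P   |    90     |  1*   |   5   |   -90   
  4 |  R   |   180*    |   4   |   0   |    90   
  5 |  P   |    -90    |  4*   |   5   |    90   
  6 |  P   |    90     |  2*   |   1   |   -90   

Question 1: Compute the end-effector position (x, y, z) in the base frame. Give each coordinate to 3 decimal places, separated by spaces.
after link 1: o_1 = (2.8284, 2.8284, 1.0000)
after link 2: o_2 = (5.6569, 5.6569, 5.0000)
after link 3: o_3 = (2.1213, 9.1924, 6.0000)
after link 4: o_4 = (-0.7071, 6.3640, 6.0000)
after link 5: o_5 = (2.8284, 9.8995, 2.0000)
after link 6: o_6 = (1.4142, 11.3137, 1.0000)

1.414 11.314 1.000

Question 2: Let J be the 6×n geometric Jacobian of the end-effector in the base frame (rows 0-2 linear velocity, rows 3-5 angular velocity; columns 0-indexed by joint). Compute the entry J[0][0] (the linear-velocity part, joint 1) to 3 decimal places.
-11.314

axis z_0 = ẑ; lever o_n−o_0 = (1.4142,11.3137,1.0000)
cross product → J_v[:, 0] = (-11.3137,1.4142,0.0000)
J_ω[:, 0] = z_0
entry J[0][0] = -11.3137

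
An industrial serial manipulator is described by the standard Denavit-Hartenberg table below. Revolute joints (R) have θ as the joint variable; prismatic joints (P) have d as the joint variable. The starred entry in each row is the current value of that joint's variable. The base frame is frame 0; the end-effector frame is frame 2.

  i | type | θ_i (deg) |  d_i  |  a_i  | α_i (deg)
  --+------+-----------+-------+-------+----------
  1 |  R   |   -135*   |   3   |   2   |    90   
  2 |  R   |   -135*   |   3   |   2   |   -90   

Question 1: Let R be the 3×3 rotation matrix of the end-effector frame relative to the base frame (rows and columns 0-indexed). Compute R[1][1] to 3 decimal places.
-0.707

End-effector y-axis (col 1 of R) = (0.7071,-0.7071,-0.0000)
R[1][1] = -0.7071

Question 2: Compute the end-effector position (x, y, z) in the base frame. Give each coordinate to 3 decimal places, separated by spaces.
-2.536 1.707 1.586

after link 1: o_1 = (-1.4142, -1.4142, 3.0000)
after link 2: o_2 = (-2.5355, 1.7071, 1.5858)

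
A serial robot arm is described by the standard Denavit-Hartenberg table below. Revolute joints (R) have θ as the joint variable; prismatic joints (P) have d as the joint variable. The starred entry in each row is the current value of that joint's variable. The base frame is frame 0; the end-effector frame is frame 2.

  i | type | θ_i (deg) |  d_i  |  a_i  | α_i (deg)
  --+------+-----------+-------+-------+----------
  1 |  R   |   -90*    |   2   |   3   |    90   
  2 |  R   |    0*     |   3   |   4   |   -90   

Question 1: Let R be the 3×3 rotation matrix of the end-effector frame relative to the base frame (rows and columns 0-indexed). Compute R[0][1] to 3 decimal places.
1.000

End-effector y-axis (col 1 of R) = (1.0000,0.0000,0.0000)
R[0][1] = 1.0000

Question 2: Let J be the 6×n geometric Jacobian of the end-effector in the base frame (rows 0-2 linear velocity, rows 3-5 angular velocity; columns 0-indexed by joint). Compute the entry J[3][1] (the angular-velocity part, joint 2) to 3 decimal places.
-1.000

axis z_1 = (-1.0000,-0.0000,0.0000); lever o_n−o_1 = (-3.0000,-4.0000,0.0000)
cross product → J_v[:, 1] = (0.0000,-0.0000,4.0000)
J_ω[:, 1] = z_1
entry J[3][1] = -1.0000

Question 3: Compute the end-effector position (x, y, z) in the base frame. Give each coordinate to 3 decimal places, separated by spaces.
-3.000 -7.000 2.000

after link 1: o_1 = (0.0000, -3.0000, 2.0000)
after link 2: o_2 = (-3.0000, -7.0000, 2.0000)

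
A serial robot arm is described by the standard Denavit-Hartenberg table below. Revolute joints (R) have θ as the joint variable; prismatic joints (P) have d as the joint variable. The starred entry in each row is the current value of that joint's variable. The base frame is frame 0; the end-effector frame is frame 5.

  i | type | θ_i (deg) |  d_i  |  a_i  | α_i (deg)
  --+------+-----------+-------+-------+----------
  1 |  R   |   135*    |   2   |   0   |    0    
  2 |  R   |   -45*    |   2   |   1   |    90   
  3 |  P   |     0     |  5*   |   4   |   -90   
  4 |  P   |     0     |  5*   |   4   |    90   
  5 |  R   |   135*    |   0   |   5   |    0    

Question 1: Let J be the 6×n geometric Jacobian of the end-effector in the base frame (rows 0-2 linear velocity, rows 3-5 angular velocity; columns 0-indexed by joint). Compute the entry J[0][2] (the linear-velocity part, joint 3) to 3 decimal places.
prismatic axis z_2 = (1.0000,0.0000,0.0000)
J_v[:, 2] = z_2; J_ω[:, 2] = (0,0,0)
entry J[0][2] = 1.0000

1.000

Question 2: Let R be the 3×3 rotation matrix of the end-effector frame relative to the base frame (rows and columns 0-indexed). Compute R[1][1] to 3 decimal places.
-0.707

End-effector y-axis (col 1 of R) = (0.0000,-0.7071,-0.7071)
R[1][1] = -0.7071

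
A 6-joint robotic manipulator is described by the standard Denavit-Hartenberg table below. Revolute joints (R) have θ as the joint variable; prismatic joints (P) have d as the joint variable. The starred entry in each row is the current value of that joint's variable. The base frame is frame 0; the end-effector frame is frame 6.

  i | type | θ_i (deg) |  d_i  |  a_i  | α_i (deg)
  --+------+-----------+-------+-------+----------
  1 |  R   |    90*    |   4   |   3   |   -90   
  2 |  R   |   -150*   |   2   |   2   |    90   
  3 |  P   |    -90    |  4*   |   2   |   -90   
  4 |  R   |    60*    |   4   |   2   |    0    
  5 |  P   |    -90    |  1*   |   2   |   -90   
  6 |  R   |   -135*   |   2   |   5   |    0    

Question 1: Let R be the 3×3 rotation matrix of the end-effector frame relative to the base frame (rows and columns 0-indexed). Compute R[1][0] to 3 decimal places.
End-effector x-axis (col 0 of R) = (-0.6124,-0.4356,0.6597)
R[1][0] = -0.4356

-0.436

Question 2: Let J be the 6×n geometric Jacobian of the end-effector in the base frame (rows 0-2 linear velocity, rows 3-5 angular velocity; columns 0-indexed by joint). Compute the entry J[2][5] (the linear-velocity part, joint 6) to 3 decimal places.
axis z_5 = (0.5000,0.4330,0.7500); lever o_n−o_5 = (-2.0619,-1.3120,4.7987)
cross product → J_v[:, 5] = (3.0619,-3.9457,0.2368)
J_ω[:, 5] = z_5
entry J[2][5] = 0.2368

0.237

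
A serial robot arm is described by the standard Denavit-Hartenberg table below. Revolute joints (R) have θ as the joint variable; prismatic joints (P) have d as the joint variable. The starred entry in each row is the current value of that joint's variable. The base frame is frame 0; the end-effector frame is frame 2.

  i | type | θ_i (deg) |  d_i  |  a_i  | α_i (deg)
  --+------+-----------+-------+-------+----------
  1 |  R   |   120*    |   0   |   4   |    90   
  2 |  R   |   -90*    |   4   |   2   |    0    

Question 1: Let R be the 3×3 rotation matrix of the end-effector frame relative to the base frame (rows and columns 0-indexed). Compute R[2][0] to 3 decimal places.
-1.000

End-effector x-axis (col 0 of R) = (0.0000,0.0000,-1.0000)
R[2][0] = -1.0000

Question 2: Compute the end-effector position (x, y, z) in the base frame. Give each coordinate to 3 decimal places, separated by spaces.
1.464 5.464 -2.000

after link 1: o_1 = (-2.0000, 3.4641, 0.0000)
after link 2: o_2 = (1.4641, 5.4641, -2.0000)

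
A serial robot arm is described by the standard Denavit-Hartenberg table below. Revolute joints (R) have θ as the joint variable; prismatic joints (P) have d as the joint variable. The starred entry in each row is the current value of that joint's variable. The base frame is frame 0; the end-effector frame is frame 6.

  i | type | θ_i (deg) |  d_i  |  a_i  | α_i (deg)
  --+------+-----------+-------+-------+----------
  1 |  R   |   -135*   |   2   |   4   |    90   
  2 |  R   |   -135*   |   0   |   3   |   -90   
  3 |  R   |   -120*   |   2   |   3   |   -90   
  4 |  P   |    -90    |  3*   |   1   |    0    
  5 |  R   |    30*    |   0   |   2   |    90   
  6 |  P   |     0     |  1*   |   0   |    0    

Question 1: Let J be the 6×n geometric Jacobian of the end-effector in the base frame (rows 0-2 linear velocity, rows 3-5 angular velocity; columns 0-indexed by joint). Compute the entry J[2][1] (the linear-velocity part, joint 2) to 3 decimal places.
axis z_1 = (-0.7071,0.7071,0.0000); lever o_n−o_1 = (-3.5803,2.3793,-6.5500)
cross product → J_v[:, 1] = (-4.6316,-4.6316,0.8492)
J_ω[:, 1] = z_1
entry J[2][1] = 0.8492

0.849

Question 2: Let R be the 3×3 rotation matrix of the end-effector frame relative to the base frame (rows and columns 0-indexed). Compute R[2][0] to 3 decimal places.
-0.436

End-effector x-axis (col 0 of R) = (-0.8642,-0.2518,-0.4356)
R[2][0] = -0.4356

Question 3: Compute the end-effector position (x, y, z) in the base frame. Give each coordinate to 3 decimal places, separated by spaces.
after link 1: o_1 = (-2.8284, -2.8284, 2.0000)
after link 2: o_2 = (-1.3284, -1.3284, -0.1213)
after link 3: o_3 = (-4.9155, -1.2413, -0.4749)
after link 4: o_4 = (-5.1772, 0.6184, -3.0191)
after link 5: o_5 = (-6.9056, 0.1147, -3.8903)
after link 6: o_6 = (-6.4087, -0.4491, -4.5500)

-6.409 -0.449 -4.550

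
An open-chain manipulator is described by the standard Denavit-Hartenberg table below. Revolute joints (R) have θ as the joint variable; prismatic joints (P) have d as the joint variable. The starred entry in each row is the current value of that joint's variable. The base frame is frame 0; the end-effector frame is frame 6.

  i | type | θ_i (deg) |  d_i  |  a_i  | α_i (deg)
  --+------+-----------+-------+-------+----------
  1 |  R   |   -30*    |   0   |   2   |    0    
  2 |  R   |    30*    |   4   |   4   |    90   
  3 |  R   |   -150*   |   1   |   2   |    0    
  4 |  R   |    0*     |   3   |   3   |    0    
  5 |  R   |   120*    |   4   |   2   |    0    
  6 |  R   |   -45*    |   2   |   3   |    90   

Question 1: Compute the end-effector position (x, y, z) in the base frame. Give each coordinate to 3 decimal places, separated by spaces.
3.910 -11.000 -2.398

after link 1: o_1 = (1.7321, -1.0000, 0.0000)
after link 2: o_2 = (5.7321, -1.0000, 4.0000)
after link 3: o_3 = (4.0000, -2.0000, 3.0000)
after link 4: o_4 = (1.4019, -5.0000, 1.5000)
after link 5: o_5 = (3.1340, -9.0000, 0.5000)
after link 6: o_6 = (3.9104, -11.0000, -2.3978)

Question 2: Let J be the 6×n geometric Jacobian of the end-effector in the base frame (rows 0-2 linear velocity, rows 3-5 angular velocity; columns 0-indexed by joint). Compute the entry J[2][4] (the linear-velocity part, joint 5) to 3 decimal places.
2.509

axis z_4 = (0.0000,-1.0000,0.0000); lever o_n−o_4 = (2.5085,-6.0000,-3.8978)
cross product → J_v[:, 4] = (3.8978,0.0000,2.5085)
J_ω[:, 4] = z_4
entry J[2][4] = 2.5085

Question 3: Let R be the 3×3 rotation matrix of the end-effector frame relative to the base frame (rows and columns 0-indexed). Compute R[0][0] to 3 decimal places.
0.259

End-effector x-axis (col 0 of R) = (0.2588,-0.0000,-0.9659)
R[0][0] = 0.2588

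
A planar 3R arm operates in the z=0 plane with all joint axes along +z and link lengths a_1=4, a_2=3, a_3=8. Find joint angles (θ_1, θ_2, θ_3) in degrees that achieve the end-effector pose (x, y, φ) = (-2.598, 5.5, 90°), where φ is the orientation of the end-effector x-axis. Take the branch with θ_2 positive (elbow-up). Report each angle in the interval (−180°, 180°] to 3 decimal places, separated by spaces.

wrist centre = target − a_3·(cos φ, sin φ) = (-2.5980, -2.5000)
cos θ_2 = (12.9996−4²−3²)/(2·4·3) = -0.5000; θ_2 = 120.0011° (elbow-up)
β = atan2(-2.5000,-2.5980) = -136.1013°; ψ = atan2(2.5980,2.5000) = 46.1024°
θ_1 = β − ψ = -182.2036°
θ_3 = φ − θ_1 − θ_2 = 152.2025° (wrapped to (-180°,180°])

177.796 120.001 152.203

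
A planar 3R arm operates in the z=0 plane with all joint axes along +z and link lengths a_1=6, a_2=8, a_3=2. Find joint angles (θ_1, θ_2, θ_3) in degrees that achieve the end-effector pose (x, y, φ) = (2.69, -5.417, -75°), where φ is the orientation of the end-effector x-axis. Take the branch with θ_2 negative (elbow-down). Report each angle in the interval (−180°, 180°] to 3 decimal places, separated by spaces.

wrist centre = target − a_3·(cos φ, sin φ) = (2.1724, -3.4851)
cos θ_2 = (16.8654−6²−8²)/(2·6·8) = -0.8660; θ_2 = -149.9954° (elbow-down)
β = atan2(-3.4851,2.1724) = -58.0639°; ψ = atan2(-4.0006,-0.9279) = -103.0582°
θ_1 = β − ψ = 44.9943°
θ_3 = φ − θ_1 − θ_2 = 30.0011° (wrapped to (-180°,180°])

44.994 -149.995 30.001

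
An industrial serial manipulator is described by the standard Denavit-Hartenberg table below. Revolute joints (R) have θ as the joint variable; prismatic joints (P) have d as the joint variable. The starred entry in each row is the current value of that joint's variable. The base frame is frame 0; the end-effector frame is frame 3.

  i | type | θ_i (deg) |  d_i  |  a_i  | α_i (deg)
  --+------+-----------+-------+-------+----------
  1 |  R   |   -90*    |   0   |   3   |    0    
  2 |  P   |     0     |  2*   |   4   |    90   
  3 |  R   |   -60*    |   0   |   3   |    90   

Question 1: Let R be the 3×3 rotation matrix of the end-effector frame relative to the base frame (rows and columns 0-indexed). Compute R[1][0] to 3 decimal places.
-0.500

End-effector x-axis (col 0 of R) = (-0.0000,-0.5000,-0.8660)
R[1][0] = -0.5000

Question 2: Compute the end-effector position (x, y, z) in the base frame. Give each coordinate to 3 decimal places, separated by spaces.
0.000 -8.500 -0.598

after link 1: o_1 = (0.0000, -3.0000, 0.0000)
after link 2: o_2 = (0.0000, -7.0000, 2.0000)
after link 3: o_3 = (0.0000, -8.5000, -0.5981)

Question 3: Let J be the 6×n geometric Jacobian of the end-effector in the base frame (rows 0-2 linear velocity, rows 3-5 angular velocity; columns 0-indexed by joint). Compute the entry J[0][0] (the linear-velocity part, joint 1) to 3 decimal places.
axis z_0 = ẑ; lever o_n−o_0 = (0.0000,-8.5000,-0.5981)
cross product → J_v[:, 0] = (8.5000,0.0000,-0.0000)
J_ω[:, 0] = z_0
entry J[0][0] = 8.5000

8.500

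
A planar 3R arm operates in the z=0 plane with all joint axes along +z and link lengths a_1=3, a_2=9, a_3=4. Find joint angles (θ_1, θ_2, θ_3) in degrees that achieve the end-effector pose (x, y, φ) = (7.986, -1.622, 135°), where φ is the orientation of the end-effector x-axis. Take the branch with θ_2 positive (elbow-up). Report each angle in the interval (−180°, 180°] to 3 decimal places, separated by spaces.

-45.011 30.015 149.996

wrist centre = target − a_3·(cos φ, sin φ) = (10.8144, -4.4504)
cos θ_2 = (136.7581−3²−9²)/(2·3·9) = 0.8659; θ_2 = 30.0154° (elbow-up)
β = atan2(-4.4504,10.8144) = -22.3685°; ψ = atan2(4.5021,10.7930) = 22.6425°
θ_1 = β − ψ = -45.0109°
θ_3 = φ − θ_1 − θ_2 = 149.9956° (wrapped to (-180°,180°])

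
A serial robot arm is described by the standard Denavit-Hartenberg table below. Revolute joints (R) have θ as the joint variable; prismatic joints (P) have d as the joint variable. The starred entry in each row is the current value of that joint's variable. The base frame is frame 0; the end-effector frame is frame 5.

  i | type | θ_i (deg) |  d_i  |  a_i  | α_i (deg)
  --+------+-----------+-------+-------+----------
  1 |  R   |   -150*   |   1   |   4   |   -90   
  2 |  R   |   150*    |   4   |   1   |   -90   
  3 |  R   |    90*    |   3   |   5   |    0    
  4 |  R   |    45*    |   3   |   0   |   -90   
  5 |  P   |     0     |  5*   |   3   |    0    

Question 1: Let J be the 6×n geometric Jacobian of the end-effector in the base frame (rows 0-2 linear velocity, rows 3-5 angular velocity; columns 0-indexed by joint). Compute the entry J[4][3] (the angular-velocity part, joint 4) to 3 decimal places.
0.250

axis z_3 = (0.4330,0.2500,0.8660); lever o_n−o_3 = (-2.2365,-2.9242,5.4265)
cross product → J_v[:, 3] = (3.8891,-4.2866,-0.7071)
J_ω[:, 3] = z_3
entry J[4][3] = 0.2500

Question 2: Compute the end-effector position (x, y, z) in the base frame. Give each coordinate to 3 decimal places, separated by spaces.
after link 1: o_1 = (-3.4641, -2.0000, 1.0000)
after link 2: o_2 = (-0.7141, -5.0311, 0.5000)
after link 3: o_3 = (-1.9151, 0.0490, 3.0981)
after link 4: o_4 = (-0.6160, 0.7990, 5.6962)
after link 5: o_5 = (-4.1516, -2.8752, 8.5246)

-4.152 -2.875 8.525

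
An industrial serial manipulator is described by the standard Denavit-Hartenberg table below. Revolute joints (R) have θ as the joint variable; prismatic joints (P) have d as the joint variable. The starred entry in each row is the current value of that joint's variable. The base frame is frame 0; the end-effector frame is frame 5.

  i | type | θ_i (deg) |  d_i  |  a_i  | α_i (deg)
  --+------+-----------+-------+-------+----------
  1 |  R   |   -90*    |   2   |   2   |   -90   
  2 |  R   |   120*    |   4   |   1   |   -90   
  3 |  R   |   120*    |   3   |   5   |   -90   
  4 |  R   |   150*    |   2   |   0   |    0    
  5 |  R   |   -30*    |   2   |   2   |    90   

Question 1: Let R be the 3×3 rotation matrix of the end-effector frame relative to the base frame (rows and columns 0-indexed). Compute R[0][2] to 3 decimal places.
-0.750

End-effector z-axis (col 2 of R) = (-0.7500,-0.6495,0.1250)
R[0][2] = -0.7500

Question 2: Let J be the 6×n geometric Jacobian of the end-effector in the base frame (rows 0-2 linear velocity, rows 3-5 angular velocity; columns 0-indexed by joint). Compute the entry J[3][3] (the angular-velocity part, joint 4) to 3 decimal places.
0.500

axis z_3 = (0.5000,-0.4330,0.7500); lever o_n−o_3 = (2.8660,-2.9821,1.7010)
cross product → J_v[:, 3] = (1.5000,1.2990,-0.2500)
J_ω[:, 3] = z_3
entry J[3][3] = 0.5000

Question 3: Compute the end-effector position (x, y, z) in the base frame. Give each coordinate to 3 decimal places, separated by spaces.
after link 1: o_1 = (0.0000, -2.0000, 2.0000)
after link 2: o_2 = (4.0000, -1.5000, 1.1340)
after link 3: o_3 = (-0.3301, -0.1519, 4.7990)
after link 4: o_4 = (0.6699, -1.0179, 6.2990)
after link 5: o_5 = (2.5359, -3.1340, 6.5000)

2.536 -3.134 6.500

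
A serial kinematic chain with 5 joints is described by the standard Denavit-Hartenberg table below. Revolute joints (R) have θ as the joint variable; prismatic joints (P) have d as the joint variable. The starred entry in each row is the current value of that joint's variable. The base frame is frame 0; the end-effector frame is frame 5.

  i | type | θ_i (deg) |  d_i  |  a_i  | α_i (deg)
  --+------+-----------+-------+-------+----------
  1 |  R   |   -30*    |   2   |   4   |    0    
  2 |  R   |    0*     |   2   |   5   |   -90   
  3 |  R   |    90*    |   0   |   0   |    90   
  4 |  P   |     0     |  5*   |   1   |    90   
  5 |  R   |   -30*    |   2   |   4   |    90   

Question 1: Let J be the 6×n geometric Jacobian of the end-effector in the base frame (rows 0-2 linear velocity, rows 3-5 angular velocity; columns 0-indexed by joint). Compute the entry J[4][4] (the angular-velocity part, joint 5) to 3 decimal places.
-0.866

axis z_4 = (-0.5000,-0.8660,-0.0000); lever o_n−o_4 = (-2.7321,-0.7321,-3.4641)
cross product → J_v[:, 4] = (3.0000,-1.7321,-2.0000)
J_ω[:, 4] = z_4
entry J[4][4] = -0.8660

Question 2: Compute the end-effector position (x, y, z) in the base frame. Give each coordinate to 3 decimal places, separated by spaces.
9.392 -7.732 -0.464

after link 1: o_1 = (3.4641, -2.0000, 2.0000)
after link 2: o_2 = (7.7942, -4.5000, 4.0000)
after link 3: o_3 = (7.7942, -4.5000, 4.0000)
after link 4: o_4 = (12.1244, -7.0000, 3.0000)
after link 5: o_5 = (9.3923, -7.7321, -0.4641)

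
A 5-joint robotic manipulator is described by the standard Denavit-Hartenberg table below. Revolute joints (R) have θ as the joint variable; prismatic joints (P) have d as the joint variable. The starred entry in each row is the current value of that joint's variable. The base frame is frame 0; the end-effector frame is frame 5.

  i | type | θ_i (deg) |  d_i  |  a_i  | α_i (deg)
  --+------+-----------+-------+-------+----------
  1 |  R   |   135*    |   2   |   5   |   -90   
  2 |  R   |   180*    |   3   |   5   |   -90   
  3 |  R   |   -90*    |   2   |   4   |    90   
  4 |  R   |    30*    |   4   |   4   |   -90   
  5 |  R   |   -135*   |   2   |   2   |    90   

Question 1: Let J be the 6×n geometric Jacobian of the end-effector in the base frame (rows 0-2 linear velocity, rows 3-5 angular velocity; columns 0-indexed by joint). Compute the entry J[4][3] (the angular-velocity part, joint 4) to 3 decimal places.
axis z_3 = (-0.7071,0.7071,0.0000); lever o_n−o_3 = (-4.7048,2.9521,3.0249)
cross product → J_v[:, 3] = (2.1390,2.1390,1.2394)
J_ω[:, 3] = z_3
entry J[4][3] = 0.7071

0.707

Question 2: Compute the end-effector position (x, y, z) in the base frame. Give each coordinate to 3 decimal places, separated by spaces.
after link 1: o_1 = (-3.5355, 3.5355, 2.0000)
after link 2: o_2 = (-2.1213, -2.1213, 2.0000)
after link 3: o_3 = (-4.9497, -4.9497, 4.0000)
after link 4: o_4 = (-10.2277, -4.5708, 6.0000)
after link 5: o_5 = (-9.6545, -1.9977, 7.0249)

-9.655 -1.998 7.025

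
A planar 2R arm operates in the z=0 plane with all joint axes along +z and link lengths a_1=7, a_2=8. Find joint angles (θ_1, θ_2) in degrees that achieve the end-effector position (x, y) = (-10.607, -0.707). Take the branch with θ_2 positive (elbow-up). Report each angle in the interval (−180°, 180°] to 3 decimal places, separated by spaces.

135.002 89.996

cos θ_2 = (113.0083−7²−8²)/(2·7·8) = 0.0001; θ_2 = 89.9958° (elbow-up)
β = atan2(-0.7070,-10.6070) = -176.1866°; ψ = atan2(8.0000,7.0006) = 48.8117°
θ_1 = β − ψ = -224.9983°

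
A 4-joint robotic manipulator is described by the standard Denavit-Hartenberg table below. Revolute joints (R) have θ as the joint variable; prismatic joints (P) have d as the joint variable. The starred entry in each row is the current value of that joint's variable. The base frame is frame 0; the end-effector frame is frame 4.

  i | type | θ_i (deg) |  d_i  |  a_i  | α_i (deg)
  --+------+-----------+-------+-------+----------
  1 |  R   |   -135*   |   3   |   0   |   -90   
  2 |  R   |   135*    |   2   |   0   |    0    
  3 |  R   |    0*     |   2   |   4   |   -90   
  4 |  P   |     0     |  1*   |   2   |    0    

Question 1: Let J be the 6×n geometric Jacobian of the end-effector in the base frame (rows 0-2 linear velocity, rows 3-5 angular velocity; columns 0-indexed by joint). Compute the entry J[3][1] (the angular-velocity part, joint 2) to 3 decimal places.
0.707

axis z_1 = (0.7071,-0.7071,0.0000); lever o_n−o_1 = (6.3284,0.6716,-3.5355)
cross product → J_v[:, 1] = (2.5000,2.5000,4.9497)
J_ω[:, 1] = z_1
entry J[3][1] = 0.7071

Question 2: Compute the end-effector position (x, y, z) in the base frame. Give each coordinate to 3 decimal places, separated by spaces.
6.328 0.672 -0.536

after link 1: o_1 = (0.0000, 0.0000, 3.0000)
after link 2: o_2 = (1.4142, -1.4142, 3.0000)
after link 3: o_3 = (4.8284, -0.8284, 0.1716)
after link 4: o_4 = (6.3284, 0.6716, -0.5355)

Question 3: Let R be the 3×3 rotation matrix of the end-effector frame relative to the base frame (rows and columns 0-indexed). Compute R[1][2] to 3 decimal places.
End-effector z-axis (col 2 of R) = (0.5000,0.5000,0.7071)
R[1][2] = 0.5000

0.500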